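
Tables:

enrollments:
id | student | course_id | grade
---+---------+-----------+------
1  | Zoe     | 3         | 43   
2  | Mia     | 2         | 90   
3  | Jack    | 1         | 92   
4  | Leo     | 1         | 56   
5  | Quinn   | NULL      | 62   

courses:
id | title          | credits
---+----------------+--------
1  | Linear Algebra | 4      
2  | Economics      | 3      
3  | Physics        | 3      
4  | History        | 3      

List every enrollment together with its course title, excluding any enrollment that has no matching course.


INNER JOIN keeps only enrollments rows whose course_id matches an id in courses. Walk through each enrollment:
  - enrollment 1 (Zoe): course_id=3 -> matches Physics
  - enrollment 2 (Mia): course_id=2 -> matches Economics
  - enrollment 3 (Jack): course_id=1 -> matches Linear Algebra
  - enrollment 4 (Leo): course_id=1 -> matches Linear Algebra
  - enrollment 5 (Quinn): course_id=NULL, no match -> dropped
So 1 of 5 rows is dropped.

SQL:
SELECT a.student, b.title AS course
FROM enrollments a
INNER JOIN courses b ON a.course_id = b.id

Result:
student | course        
--------+---------------
Zoe     | Physics       
Mia     | Economics     
Jack    | Linear Algebra
Leo     | Linear Algebra


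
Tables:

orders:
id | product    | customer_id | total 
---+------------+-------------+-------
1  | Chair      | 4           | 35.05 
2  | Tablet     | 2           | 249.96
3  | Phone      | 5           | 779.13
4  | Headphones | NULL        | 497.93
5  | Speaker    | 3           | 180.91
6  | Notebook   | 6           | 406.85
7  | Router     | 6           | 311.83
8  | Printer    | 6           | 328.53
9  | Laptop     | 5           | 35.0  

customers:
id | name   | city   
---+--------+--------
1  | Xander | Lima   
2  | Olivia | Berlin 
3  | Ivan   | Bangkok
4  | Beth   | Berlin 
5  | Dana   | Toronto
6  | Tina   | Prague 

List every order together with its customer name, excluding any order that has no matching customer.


INNER JOIN keeps only orders rows whose customer_id matches an id in customers. Walk through each order:
  - order 1 (Chair): customer_id=4 -> matches Beth
  - order 2 (Tablet): customer_id=2 -> matches Olivia
  - order 3 (Phone): customer_id=5 -> matches Dana
  - order 4 (Headphones): customer_id=NULL, no match -> dropped
  - order 5 (Speaker): customer_id=3 -> matches Ivan
  - order 6 (Notebook): customer_id=6 -> matches Tina
  - order 7 (Router): customer_id=6 -> matches Tina
  - order 8 (Printer): customer_id=6 -> matches Tina
  - order 9 (Laptop): customer_id=5 -> matches Dana
So 1 of 9 rows is dropped.

SQL:
SELECT a.product, b.name AS customer
FROM orders a
INNER JOIN customers b ON a.customer_id = b.id

Result:
product  | customer
---------+---------
Chair    | Beth    
Tablet   | Olivia  
Phone    | Dana    
Speaker  | Ivan    
Notebook | Tina    
Router   | Tina    
Printer  | Tina    
Laptop   | Dana    


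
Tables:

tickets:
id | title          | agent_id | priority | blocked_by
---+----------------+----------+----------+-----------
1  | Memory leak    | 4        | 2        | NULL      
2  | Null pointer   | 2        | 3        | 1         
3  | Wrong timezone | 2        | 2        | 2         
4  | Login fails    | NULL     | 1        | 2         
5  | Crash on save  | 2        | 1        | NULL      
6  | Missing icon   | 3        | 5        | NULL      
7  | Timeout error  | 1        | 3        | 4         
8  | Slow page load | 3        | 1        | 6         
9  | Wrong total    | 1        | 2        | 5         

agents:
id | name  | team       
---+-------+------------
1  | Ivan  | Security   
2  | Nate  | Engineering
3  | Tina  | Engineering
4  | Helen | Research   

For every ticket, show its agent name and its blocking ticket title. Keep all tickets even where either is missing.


Two LEFT JOINs from the same base table tickets: one to agents via agent_id, one to tickets itself via blocked_by. Both are LEFT so every ticket is preserved.
Match against agents:
  - ticket 1 (Memory leak): agent_id=4 -> matches Helen
  - ticket 2 (Null pointer): agent_id=2 -> matches Nate
  - ticket 3 (Wrong timezone): agent_id=2 -> matches Nate
  - ticket 4 (Login fails): agent_id=NULL, no match -> kept with NULL
  - ticket 5 (Crash on save): agent_id=2 -> matches Nate
  - ticket 6 (Missing icon): agent_id=3 -> matches Tina
  - ticket 7 (Timeout error): agent_id=1 -> matches Ivan
  - ticket 8 (Slow page load): agent_id=3 -> matches Tina
  - ticket 9 (Wrong total): agent_id=1 -> matches Ivan
Match against tickets (self):
  - ticket 1 (Memory leak): blocked_by=NULL -> NULL
  - ticket 2 (Null pointer): blocked_by=1 -> Memory leak
  - ticket 3 (Wrong timezone): blocked_by=2 -> Null pointer
  - ticket 4 (Login fails): blocked_by=2 -> Null pointer
  - ticket 5 (Crash on save): blocked_by=NULL -> NULL
  - ticket 6 (Missing icon): blocked_by=NULL -> NULL
  - ticket 7 (Timeout error): blocked_by=4 -> Login fails
  - ticket 8 (Slow page load): blocked_by=6 -> Missing icon
  - ticket 9 (Wrong total): blocked_by=5 -> Crash on save

SQL:
SELECT a.title, b.name AS agent, c.title AS blocked_by
FROM tickets a
LEFT JOIN agents b ON a.agent_id = b.id
LEFT JOIN tickets c ON a.blocked_by = c.id

Result:
title          | agent | blocked_by   
---------------+-------+--------------
Memory leak    | Helen | NULL         
Null pointer   | Nate  | Memory leak  
Wrong timezone | Nate  | Null pointer 
Login fails    | NULL  | Null pointer 
Crash on save  | Nate  | NULL         
Missing icon   | Tina  | NULL         
Timeout error  | Ivan  | Login fails  
Slow page load | Tina  | Missing icon 
Wrong total    | Ivan  | Crash on save


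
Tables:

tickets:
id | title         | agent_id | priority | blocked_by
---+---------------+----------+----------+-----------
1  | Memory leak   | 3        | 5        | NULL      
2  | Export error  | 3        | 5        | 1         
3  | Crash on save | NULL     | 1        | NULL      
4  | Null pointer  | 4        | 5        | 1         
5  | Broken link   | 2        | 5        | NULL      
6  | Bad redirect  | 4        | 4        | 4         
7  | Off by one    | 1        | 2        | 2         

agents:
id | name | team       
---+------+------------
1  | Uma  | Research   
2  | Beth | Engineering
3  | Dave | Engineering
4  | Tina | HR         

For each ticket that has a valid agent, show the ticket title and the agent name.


INNER JOIN keeps only tickets rows whose agent_id matches an id in agents. Walk through each ticket:
  - ticket 1 (Memory leak): agent_id=3 -> matches Dave
  - ticket 2 (Export error): agent_id=3 -> matches Dave
  - ticket 3 (Crash on save): agent_id=NULL, no match -> dropped
  - ticket 4 (Null pointer): agent_id=4 -> matches Tina
  - ticket 5 (Broken link): agent_id=2 -> matches Beth
  - ticket 6 (Bad redirect): agent_id=4 -> matches Tina
  - ticket 7 (Off by one): agent_id=1 -> matches Uma
So 1 of 7 rows is dropped.

SQL:
SELECT a.title, b.name AS agent
FROM tickets a
INNER JOIN agents b ON a.agent_id = b.id

Result:
title        | agent
-------------+------
Memory leak  | Dave 
Export error | Dave 
Null pointer | Tina 
Broken link  | Beth 
Bad redirect | Tina 
Off by one   | Uma  


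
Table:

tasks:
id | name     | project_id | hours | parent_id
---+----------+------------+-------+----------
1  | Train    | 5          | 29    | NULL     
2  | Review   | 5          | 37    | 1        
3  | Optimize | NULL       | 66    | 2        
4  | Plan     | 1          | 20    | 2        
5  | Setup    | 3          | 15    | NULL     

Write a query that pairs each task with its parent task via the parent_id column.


This is a self-join: tasks is joined to a second copy of itself, matching each row's parent_id to another row's id. Use LEFT JOIN so rows with parent_id=NULL are kept.
  - task 1 (Train): parent_id=NULL -> NULL
  - task 2 (Review): parent_id=1 -> Train
  - task 3 (Optimize): parent_id=2 -> Review
  - task 4 (Plan): parent_id=2 -> Review
  - task 5 (Setup): parent_id=NULL -> NULL

SQL:
SELECT a.name AS item, b.name AS parent
FROM tasks a
LEFT JOIN tasks b ON a.parent_id = b.id

Result:
item     | parent
---------+-------
Train    | NULL  
Review   | Train 
Optimize | Review
Plan     | Review
Setup    | NULL  


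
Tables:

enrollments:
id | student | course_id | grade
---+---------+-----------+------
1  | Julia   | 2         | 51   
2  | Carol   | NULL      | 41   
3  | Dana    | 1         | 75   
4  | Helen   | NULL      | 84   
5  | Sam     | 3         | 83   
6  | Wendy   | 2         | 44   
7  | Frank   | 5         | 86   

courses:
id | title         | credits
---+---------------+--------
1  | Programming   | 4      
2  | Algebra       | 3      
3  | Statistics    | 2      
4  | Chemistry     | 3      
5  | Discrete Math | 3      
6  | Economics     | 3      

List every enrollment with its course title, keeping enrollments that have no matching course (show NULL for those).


LEFT JOIN keeps every row from enrollments (the left table); where course_id has no match in courses, the course columns become NULL. Walk through each enrollment:
  - enrollment 1 (Julia): course_id=2 -> matches Algebra
  - enrollment 2 (Carol): course_id=NULL, no match -> kept with NULL
  - enrollment 3 (Dana): course_id=1 -> matches Programming
  - enrollment 4 (Helen): course_id=NULL, no match -> kept with NULL
  - enrollment 5 (Sam): course_id=3 -> matches Statistics
  - enrollment 6 (Wendy): course_id=2 -> matches Algebra
  - enrollment 7 (Frank): course_id=5 -> matches Discrete Math
All 7 rows appear; 2 have NULL course.

SQL:
SELECT a.student, b.title AS course
FROM enrollments a
LEFT JOIN courses b ON a.course_id = b.id

Result:
student | course       
--------+--------------
Julia   | Algebra      
Carol   | NULL         
Dana    | Programming  
Helen   | NULL         
Sam     | Statistics   
Wendy   | Algebra      
Frank   | Discrete Math


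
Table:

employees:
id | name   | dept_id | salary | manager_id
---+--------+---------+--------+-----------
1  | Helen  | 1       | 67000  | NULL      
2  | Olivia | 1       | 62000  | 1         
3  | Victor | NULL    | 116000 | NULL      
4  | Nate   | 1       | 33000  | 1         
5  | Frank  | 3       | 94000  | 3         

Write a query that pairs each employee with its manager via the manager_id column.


This is a self-join: employees is joined to a second copy of itself, matching each row's manager_id to another row's id. Use LEFT JOIN so rows with manager_id=NULL are kept.
  - employee 1 (Helen): manager_id=NULL -> NULL
  - employee 2 (Olivia): manager_id=1 -> Helen
  - employee 3 (Victor): manager_id=NULL -> NULL
  - employee 4 (Nate): manager_id=1 -> Helen
  - employee 5 (Frank): manager_id=3 -> Victor

SQL:
SELECT a.name AS item, b.name AS manager
FROM employees a
LEFT JOIN employees b ON a.manager_id = b.id

Result:
item   | manager
-------+--------
Helen  | NULL   
Olivia | Helen  
Victor | NULL   
Nate   | Helen  
Frank  | Victor 


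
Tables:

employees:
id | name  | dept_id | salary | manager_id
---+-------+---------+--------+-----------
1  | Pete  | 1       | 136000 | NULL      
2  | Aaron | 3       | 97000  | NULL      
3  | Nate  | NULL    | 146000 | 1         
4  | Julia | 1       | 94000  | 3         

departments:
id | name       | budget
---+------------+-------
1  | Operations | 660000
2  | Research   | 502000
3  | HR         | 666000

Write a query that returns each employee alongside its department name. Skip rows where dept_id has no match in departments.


INNER JOIN keeps only employees rows whose dept_id matches an id in departments. Walk through each employee:
  - employee 1 (Pete): dept_id=1 -> matches Operations
  - employee 2 (Aaron): dept_id=3 -> matches HR
  - employee 3 (Nate): dept_id=NULL, no match -> dropped
  - employee 4 (Julia): dept_id=1 -> matches Operations
So 1 of 4 rows is dropped.

SQL:
SELECT a.name, b.name AS department
FROM employees a
INNER JOIN departments b ON a.dept_id = b.id

Result:
name  | department
------+-----------
Pete  | Operations
Aaron | HR        
Julia | Operations


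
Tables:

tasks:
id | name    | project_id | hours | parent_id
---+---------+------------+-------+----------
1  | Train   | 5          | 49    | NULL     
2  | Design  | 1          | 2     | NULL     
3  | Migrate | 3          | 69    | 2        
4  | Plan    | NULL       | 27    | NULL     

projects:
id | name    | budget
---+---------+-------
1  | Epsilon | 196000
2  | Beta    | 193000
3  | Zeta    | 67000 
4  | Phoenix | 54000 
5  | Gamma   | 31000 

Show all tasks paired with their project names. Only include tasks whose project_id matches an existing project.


INNER JOIN keeps only tasks rows whose project_id matches an id in projects. Walk through each task:
  - task 1 (Train): project_id=5 -> matches Gamma
  - task 2 (Design): project_id=1 -> matches Epsilon
  - task 3 (Migrate): project_id=3 -> matches Zeta
  - task 4 (Plan): project_id=NULL, no match -> dropped
So 1 of 4 rows is dropped.

SQL:
SELECT a.name, b.name AS project
FROM tasks a
INNER JOIN projects b ON a.project_id = b.id

Result:
name    | project
--------+--------
Train   | Gamma  
Design  | Epsilon
Migrate | Zeta   


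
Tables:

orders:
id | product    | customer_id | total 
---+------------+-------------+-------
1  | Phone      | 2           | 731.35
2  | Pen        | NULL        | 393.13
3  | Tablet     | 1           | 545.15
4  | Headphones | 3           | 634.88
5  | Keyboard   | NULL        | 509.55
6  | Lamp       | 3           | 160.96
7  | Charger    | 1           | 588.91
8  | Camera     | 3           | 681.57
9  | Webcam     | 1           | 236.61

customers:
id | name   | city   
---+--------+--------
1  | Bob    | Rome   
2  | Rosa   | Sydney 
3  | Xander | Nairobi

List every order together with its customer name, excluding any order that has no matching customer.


INNER JOIN keeps only orders rows whose customer_id matches an id in customers. Walk through each order:
  - order 1 (Phone): customer_id=2 -> matches Rosa
  - order 2 (Pen): customer_id=NULL, no match -> dropped
  - order 3 (Tablet): customer_id=1 -> matches Bob
  - order 4 (Headphones): customer_id=3 -> matches Xander
  - order 5 (Keyboard): customer_id=NULL, no match -> dropped
  - order 6 (Lamp): customer_id=3 -> matches Xander
  - order 7 (Charger): customer_id=1 -> matches Bob
  - order 8 (Camera): customer_id=3 -> matches Xander
  - order 9 (Webcam): customer_id=1 -> matches Bob
So 2 of 9 rows are dropped.

SQL:
SELECT a.product, b.name AS customer
FROM orders a
INNER JOIN customers b ON a.customer_id = b.id

Result:
product    | customer
-----------+---------
Phone      | Rosa    
Tablet     | Bob     
Headphones | Xander  
Lamp       | Xander  
Charger    | Bob     
Camera     | Xander  
Webcam     | Bob     


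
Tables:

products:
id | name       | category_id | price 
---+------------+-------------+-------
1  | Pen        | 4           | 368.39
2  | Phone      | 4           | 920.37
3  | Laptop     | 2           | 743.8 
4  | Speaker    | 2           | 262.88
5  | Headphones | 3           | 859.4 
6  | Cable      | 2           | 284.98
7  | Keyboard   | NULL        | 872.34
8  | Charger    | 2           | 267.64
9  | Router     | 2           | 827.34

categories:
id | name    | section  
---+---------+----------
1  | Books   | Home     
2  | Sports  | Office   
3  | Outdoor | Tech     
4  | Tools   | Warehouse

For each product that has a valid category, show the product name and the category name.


INNER JOIN keeps only products rows whose category_id matches an id in categories. Walk through each product:
  - product 1 (Pen): category_id=4 -> matches Tools
  - product 2 (Phone): category_id=4 -> matches Tools
  - product 3 (Laptop): category_id=2 -> matches Sports
  - product 4 (Speaker): category_id=2 -> matches Sports
  - product 5 (Headphones): category_id=3 -> matches Outdoor
  - product 6 (Cable): category_id=2 -> matches Sports
  - product 7 (Keyboard): category_id=NULL, no match -> dropped
  - product 8 (Charger): category_id=2 -> matches Sports
  - product 9 (Router): category_id=2 -> matches Sports
So 1 of 9 rows is dropped.

SQL:
SELECT a.name, b.name AS category
FROM products a
INNER JOIN categories b ON a.category_id = b.id

Result:
name       | category
-----------+---------
Pen        | Tools   
Phone      | Tools   
Laptop     | Sports  
Speaker    | Sports  
Headphones | Outdoor 
Cable      | Sports  
Charger    | Sports  
Router     | Sports  


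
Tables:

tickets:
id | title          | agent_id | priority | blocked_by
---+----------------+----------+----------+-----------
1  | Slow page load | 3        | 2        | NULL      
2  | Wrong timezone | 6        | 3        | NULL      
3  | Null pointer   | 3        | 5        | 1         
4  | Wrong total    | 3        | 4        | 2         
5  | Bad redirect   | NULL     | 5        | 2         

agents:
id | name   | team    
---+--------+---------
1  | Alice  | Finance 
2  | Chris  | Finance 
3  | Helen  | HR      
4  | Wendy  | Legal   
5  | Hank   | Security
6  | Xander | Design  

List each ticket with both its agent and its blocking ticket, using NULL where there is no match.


Two LEFT JOINs from the same base table tickets: one to agents via agent_id, one to tickets itself via blocked_by. Both are LEFT so every ticket is preserved.
Match against agents:
  - ticket 1 (Slow page load): agent_id=3 -> matches Helen
  - ticket 2 (Wrong timezone): agent_id=6 -> matches Xander
  - ticket 3 (Null pointer): agent_id=3 -> matches Helen
  - ticket 4 (Wrong total): agent_id=3 -> matches Helen
  - ticket 5 (Bad redirect): agent_id=NULL, no match -> kept with NULL
Match against tickets (self):
  - ticket 1 (Slow page load): blocked_by=NULL -> NULL
  - ticket 2 (Wrong timezone): blocked_by=NULL -> NULL
  - ticket 3 (Null pointer): blocked_by=1 -> Slow page load
  - ticket 4 (Wrong total): blocked_by=2 -> Wrong timezone
  - ticket 5 (Bad redirect): blocked_by=2 -> Wrong timezone

SQL:
SELECT a.title, b.name AS agent, c.title AS blocked_by
FROM tickets a
LEFT JOIN agents b ON a.agent_id = b.id
LEFT JOIN tickets c ON a.blocked_by = c.id

Result:
title          | agent  | blocked_by    
---------------+--------+---------------
Slow page load | Helen  | NULL          
Wrong timezone | Xander | NULL          
Null pointer   | Helen  | Slow page load
Wrong total    | Helen  | Wrong timezone
Bad redirect   | NULL   | Wrong timezone


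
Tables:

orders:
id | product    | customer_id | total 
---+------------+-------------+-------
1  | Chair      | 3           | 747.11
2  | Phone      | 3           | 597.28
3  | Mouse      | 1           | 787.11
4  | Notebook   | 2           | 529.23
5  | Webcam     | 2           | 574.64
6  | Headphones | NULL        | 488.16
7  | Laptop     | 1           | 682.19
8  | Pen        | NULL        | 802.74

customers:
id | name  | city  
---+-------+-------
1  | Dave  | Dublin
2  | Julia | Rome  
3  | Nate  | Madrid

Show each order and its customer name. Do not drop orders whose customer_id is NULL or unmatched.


LEFT JOIN keeps every row from orders (the left table); where customer_id has no match in customers, the customer columns become NULL. Walk through each order:
  - order 1 (Chair): customer_id=3 -> matches Nate
  - order 2 (Phone): customer_id=3 -> matches Nate
  - order 3 (Mouse): customer_id=1 -> matches Dave
  - order 4 (Notebook): customer_id=2 -> matches Julia
  - order 5 (Webcam): customer_id=2 -> matches Julia
  - order 6 (Headphones): customer_id=NULL, no match -> kept with NULL
  - order 7 (Laptop): customer_id=1 -> matches Dave
  - order 8 (Pen): customer_id=NULL, no match -> kept with NULL
All 8 rows appear; 2 have NULL customer.

SQL:
SELECT a.product, b.name AS customer
FROM orders a
LEFT JOIN customers b ON a.customer_id = b.id

Result:
product    | customer
-----------+---------
Chair      | Nate    
Phone      | Nate    
Mouse      | Dave    
Notebook   | Julia   
Webcam     | Julia   
Headphones | NULL    
Laptop     | Dave    
Pen        | NULL    


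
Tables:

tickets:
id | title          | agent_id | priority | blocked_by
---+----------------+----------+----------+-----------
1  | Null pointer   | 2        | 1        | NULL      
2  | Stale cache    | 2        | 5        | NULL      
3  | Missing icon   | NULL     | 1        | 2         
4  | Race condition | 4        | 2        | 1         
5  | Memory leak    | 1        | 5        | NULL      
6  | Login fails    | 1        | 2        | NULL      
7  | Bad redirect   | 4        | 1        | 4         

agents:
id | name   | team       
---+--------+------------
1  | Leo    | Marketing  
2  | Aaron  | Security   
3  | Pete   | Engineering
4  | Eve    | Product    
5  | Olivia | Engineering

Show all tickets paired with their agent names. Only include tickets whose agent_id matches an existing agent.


INNER JOIN keeps only tickets rows whose agent_id matches an id in agents. Walk through each ticket:
  - ticket 1 (Null pointer): agent_id=2 -> matches Aaron
  - ticket 2 (Stale cache): agent_id=2 -> matches Aaron
  - ticket 3 (Missing icon): agent_id=NULL, no match -> dropped
  - ticket 4 (Race condition): agent_id=4 -> matches Eve
  - ticket 5 (Memory leak): agent_id=1 -> matches Leo
  - ticket 6 (Login fails): agent_id=1 -> matches Leo
  - ticket 7 (Bad redirect): agent_id=4 -> matches Eve
So 1 of 7 rows is dropped.

SQL:
SELECT a.title, b.name AS agent
FROM tickets a
INNER JOIN agents b ON a.agent_id = b.id

Result:
title          | agent
---------------+------
Null pointer   | Aaron
Stale cache    | Aaron
Race condition | Eve  
Memory leak    | Leo  
Login fails    | Leo  
Bad redirect   | Eve  


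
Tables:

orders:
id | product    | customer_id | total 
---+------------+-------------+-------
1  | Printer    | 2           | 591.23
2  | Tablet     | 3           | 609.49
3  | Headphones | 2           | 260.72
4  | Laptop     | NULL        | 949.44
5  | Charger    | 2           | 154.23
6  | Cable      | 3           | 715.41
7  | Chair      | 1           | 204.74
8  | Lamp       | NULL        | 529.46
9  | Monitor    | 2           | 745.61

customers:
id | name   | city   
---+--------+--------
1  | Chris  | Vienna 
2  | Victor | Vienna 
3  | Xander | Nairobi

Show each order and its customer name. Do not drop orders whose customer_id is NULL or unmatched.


LEFT JOIN keeps every row from orders (the left table); where customer_id has no match in customers, the customer columns become NULL. Walk through each order:
  - order 1 (Printer): customer_id=2 -> matches Victor
  - order 2 (Tablet): customer_id=3 -> matches Xander
  - order 3 (Headphones): customer_id=2 -> matches Victor
  - order 4 (Laptop): customer_id=NULL, no match -> kept with NULL
  - order 5 (Charger): customer_id=2 -> matches Victor
  - order 6 (Cable): customer_id=3 -> matches Xander
  - order 7 (Chair): customer_id=1 -> matches Chris
  - order 8 (Lamp): customer_id=NULL, no match -> kept with NULL
  - order 9 (Monitor): customer_id=2 -> matches Victor
All 9 rows appear; 2 have NULL customer.

SQL:
SELECT a.product, b.name AS customer
FROM orders a
LEFT JOIN customers b ON a.customer_id = b.id

Result:
product    | customer
-----------+---------
Printer    | Victor  
Tablet     | Xander  
Headphones | Victor  
Laptop     | NULL    
Charger    | Victor  
Cable      | Xander  
Chair      | Chris   
Lamp       | NULL    
Monitor    | Victor  


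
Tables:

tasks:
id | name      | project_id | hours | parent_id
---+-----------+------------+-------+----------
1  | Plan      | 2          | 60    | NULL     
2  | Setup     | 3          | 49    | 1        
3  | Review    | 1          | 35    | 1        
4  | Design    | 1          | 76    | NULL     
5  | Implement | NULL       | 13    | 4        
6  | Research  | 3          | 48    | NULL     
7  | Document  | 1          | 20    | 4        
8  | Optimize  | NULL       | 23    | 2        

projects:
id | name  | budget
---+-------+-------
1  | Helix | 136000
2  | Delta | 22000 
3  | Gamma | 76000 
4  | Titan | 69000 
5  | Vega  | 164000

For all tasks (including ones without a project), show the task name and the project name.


LEFT JOIN keeps every row from tasks (the left table); where project_id has no match in projects, the project columns become NULL. Walk through each task:
  - task 1 (Plan): project_id=2 -> matches Delta
  - task 2 (Setup): project_id=3 -> matches Gamma
  - task 3 (Review): project_id=1 -> matches Helix
  - task 4 (Design): project_id=1 -> matches Helix
  - task 5 (Implement): project_id=NULL, no match -> kept with NULL
  - task 6 (Research): project_id=3 -> matches Gamma
  - task 7 (Document): project_id=1 -> matches Helix
  - task 8 (Optimize): project_id=NULL, no match -> kept with NULL
All 8 rows appear; 2 have NULL project.

SQL:
SELECT a.name, b.name AS project
FROM tasks a
LEFT JOIN projects b ON a.project_id = b.id

Result:
name      | project
----------+--------
Plan      | Delta  
Setup     | Gamma  
Review    | Helix  
Design    | Helix  
Implement | NULL   
Research  | Gamma  
Document  | Helix  
Optimize  | NULL   


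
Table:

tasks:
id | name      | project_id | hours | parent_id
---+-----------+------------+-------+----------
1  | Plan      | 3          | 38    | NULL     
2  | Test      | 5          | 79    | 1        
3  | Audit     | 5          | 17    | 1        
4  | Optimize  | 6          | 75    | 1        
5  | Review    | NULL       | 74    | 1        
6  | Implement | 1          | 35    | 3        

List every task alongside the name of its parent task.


This is a self-join: tasks is joined to a second copy of itself, matching each row's parent_id to another row's id. Use LEFT JOIN so rows with parent_id=NULL are kept.
  - task 1 (Plan): parent_id=NULL -> NULL
  - task 2 (Test): parent_id=1 -> Plan
  - task 3 (Audit): parent_id=1 -> Plan
  - task 4 (Optimize): parent_id=1 -> Plan
  - task 5 (Review): parent_id=1 -> Plan
  - task 6 (Implement): parent_id=3 -> Audit

SQL:
SELECT a.name AS item, b.name AS parent
FROM tasks a
LEFT JOIN tasks b ON a.parent_id = b.id

Result:
item      | parent
----------+-------
Plan      | NULL  
Test      | Plan  
Audit     | Plan  
Optimize  | Plan  
Review    | Plan  
Implement | Audit 


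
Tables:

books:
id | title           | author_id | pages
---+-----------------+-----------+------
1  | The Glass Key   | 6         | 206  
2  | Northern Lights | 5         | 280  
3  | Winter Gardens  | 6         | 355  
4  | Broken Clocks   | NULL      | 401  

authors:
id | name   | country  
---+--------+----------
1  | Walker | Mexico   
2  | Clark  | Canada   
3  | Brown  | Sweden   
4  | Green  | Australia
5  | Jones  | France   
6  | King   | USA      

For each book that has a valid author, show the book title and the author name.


INNER JOIN keeps only books rows whose author_id matches an id in authors. Walk through each book:
  - book 1 (The Glass Key): author_id=6 -> matches King
  - book 2 (Northern Lights): author_id=5 -> matches Jones
  - book 3 (Winter Gardens): author_id=6 -> matches King
  - book 4 (Broken Clocks): author_id=NULL, no match -> dropped
So 1 of 4 rows is dropped.

SQL:
SELECT a.title, b.name AS author
FROM books a
INNER JOIN authors b ON a.author_id = b.id

Result:
title           | author
----------------+-------
The Glass Key   | King  
Northern Lights | Jones 
Winter Gardens  | King  


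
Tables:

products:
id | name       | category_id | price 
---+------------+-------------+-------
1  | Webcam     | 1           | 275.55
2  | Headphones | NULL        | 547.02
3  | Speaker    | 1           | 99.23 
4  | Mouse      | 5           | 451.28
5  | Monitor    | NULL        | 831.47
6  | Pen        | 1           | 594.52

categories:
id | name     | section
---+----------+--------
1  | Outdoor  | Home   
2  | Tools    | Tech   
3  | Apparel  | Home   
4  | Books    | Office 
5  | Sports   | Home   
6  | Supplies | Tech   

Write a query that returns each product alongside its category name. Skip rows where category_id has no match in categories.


INNER JOIN keeps only products rows whose category_id matches an id in categories. Walk through each product:
  - product 1 (Webcam): category_id=1 -> matches Outdoor
  - product 2 (Headphones): category_id=NULL, no match -> dropped
  - product 3 (Speaker): category_id=1 -> matches Outdoor
  - product 4 (Mouse): category_id=5 -> matches Sports
  - product 5 (Monitor): category_id=NULL, no match -> dropped
  - product 6 (Pen): category_id=1 -> matches Outdoor
So 2 of 6 rows are dropped.

SQL:
SELECT a.name, b.name AS category
FROM products a
INNER JOIN categories b ON a.category_id = b.id

Result:
name    | category
--------+---------
Webcam  | Outdoor 
Speaker | Outdoor 
Mouse   | Sports  
Pen     | Outdoor 


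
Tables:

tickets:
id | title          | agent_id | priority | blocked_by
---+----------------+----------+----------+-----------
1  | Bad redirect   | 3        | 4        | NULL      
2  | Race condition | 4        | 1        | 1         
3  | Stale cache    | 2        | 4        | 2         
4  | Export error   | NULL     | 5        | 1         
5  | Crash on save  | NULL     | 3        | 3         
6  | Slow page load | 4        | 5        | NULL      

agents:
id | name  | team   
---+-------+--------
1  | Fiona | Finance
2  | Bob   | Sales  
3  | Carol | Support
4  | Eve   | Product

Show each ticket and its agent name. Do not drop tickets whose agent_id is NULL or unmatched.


LEFT JOIN keeps every row from tickets (the left table); where agent_id has no match in agents, the agent columns become NULL. Walk through each ticket:
  - ticket 1 (Bad redirect): agent_id=3 -> matches Carol
  - ticket 2 (Race condition): agent_id=4 -> matches Eve
  - ticket 3 (Stale cache): agent_id=2 -> matches Bob
  - ticket 4 (Export error): agent_id=NULL, no match -> kept with NULL
  - ticket 5 (Crash on save): agent_id=NULL, no match -> kept with NULL
  - ticket 6 (Slow page load): agent_id=4 -> matches Eve
All 6 rows appear; 2 have NULL agent.

SQL:
SELECT a.title, b.name AS agent
FROM tickets a
LEFT JOIN agents b ON a.agent_id = b.id

Result:
title          | agent
---------------+------
Bad redirect   | Carol
Race condition | Eve  
Stale cache    | Bob  
Export error   | NULL 
Crash on save  | NULL 
Slow page load | Eve  


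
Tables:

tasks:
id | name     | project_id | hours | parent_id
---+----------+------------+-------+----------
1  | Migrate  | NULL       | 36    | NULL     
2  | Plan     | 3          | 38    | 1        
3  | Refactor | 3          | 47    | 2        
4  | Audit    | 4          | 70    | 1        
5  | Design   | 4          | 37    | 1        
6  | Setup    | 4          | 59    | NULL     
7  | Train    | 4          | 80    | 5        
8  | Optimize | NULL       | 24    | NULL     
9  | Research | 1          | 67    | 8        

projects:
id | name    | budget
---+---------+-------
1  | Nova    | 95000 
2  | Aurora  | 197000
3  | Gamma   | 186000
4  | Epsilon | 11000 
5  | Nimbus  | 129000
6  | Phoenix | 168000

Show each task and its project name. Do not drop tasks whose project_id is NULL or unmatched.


LEFT JOIN keeps every row from tasks (the left table); where project_id has no match in projects, the project columns become NULL. Walk through each task:
  - task 1 (Migrate): project_id=NULL, no match -> kept with NULL
  - task 2 (Plan): project_id=3 -> matches Gamma
  - task 3 (Refactor): project_id=3 -> matches Gamma
  - task 4 (Audit): project_id=4 -> matches Epsilon
  - task 5 (Design): project_id=4 -> matches Epsilon
  - task 6 (Setup): project_id=4 -> matches Epsilon
  - task 7 (Train): project_id=4 -> matches Epsilon
  - task 8 (Optimize): project_id=NULL, no match -> kept with NULL
  - task 9 (Research): project_id=1 -> matches Nova
All 9 rows appear; 2 have NULL project.

SQL:
SELECT a.name, b.name AS project
FROM tasks a
LEFT JOIN projects b ON a.project_id = b.id

Result:
name     | project
---------+--------
Migrate  | NULL   
Plan     | Gamma  
Refactor | Gamma  
Audit    | Epsilon
Design   | Epsilon
Setup    | Epsilon
Train    | Epsilon
Optimize | NULL   
Research | Nova   


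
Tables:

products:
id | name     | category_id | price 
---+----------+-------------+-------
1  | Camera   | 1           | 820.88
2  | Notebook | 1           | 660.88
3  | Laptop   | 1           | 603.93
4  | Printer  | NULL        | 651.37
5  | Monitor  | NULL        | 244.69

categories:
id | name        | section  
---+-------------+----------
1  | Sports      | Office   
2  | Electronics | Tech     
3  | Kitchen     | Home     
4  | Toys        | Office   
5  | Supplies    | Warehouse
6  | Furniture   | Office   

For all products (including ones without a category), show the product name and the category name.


LEFT JOIN keeps every row from products (the left table); where category_id has no match in categories, the category columns become NULL. Walk through each product:
  - product 1 (Camera): category_id=1 -> matches Sports
  - product 2 (Notebook): category_id=1 -> matches Sports
  - product 3 (Laptop): category_id=1 -> matches Sports
  - product 4 (Printer): category_id=NULL, no match -> kept with NULL
  - product 5 (Monitor): category_id=NULL, no match -> kept with NULL
All 5 rows appear; 2 have NULL category.

SQL:
SELECT a.name, b.name AS category
FROM products a
LEFT JOIN categories b ON a.category_id = b.id

Result:
name     | category
---------+---------
Camera   | Sports  
Notebook | Sports  
Laptop   | Sports  
Printer  | NULL    
Monitor  | NULL    


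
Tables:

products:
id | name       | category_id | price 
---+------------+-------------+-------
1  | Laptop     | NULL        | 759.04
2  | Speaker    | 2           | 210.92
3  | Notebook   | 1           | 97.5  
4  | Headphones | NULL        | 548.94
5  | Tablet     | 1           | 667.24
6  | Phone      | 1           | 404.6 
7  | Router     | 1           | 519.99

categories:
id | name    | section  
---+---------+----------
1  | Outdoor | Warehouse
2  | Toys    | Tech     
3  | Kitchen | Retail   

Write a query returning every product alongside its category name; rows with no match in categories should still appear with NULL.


LEFT JOIN keeps every row from products (the left table); where category_id has no match in categories, the category columns become NULL. Walk through each product:
  - product 1 (Laptop): category_id=NULL, no match -> kept with NULL
  - product 2 (Speaker): category_id=2 -> matches Toys
  - product 3 (Notebook): category_id=1 -> matches Outdoor
  - product 4 (Headphones): category_id=NULL, no match -> kept with NULL
  - product 5 (Tablet): category_id=1 -> matches Outdoor
  - product 6 (Phone): category_id=1 -> matches Outdoor
  - product 7 (Router): category_id=1 -> matches Outdoor
All 7 rows appear; 2 have NULL category.

SQL:
SELECT a.name, b.name AS category
FROM products a
LEFT JOIN categories b ON a.category_id = b.id

Result:
name       | category
-----------+---------
Laptop     | NULL    
Speaker    | Toys    
Notebook   | Outdoor 
Headphones | NULL    
Tablet     | Outdoor 
Phone      | Outdoor 
Router     | Outdoor 


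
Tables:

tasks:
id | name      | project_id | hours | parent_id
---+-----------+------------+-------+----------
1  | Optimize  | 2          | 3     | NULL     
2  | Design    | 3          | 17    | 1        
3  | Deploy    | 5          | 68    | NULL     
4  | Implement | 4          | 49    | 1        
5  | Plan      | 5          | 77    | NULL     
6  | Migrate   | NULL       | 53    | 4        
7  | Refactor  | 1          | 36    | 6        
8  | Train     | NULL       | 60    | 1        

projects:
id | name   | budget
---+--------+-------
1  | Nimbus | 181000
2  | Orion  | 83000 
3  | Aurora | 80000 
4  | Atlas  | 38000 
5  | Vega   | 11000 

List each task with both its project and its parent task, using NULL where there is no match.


Two LEFT JOINs from the same base table tasks: one to projects via project_id, one to tasks itself via parent_id. Both are LEFT so every task is preserved.
Match against projects:
  - task 1 (Optimize): project_id=2 -> matches Orion
  - task 2 (Design): project_id=3 -> matches Aurora
  - task 3 (Deploy): project_id=5 -> matches Vega
  - task 4 (Implement): project_id=4 -> matches Atlas
  - task 5 (Plan): project_id=5 -> matches Vega
  - task 6 (Migrate): project_id=NULL, no match -> kept with NULL
  - task 7 (Refactor): project_id=1 -> matches Nimbus
  - task 8 (Train): project_id=NULL, no match -> kept with NULL
Match against tasks (self):
  - task 1 (Optimize): parent_id=NULL -> NULL
  - task 2 (Design): parent_id=1 -> Optimize
  - task 3 (Deploy): parent_id=NULL -> NULL
  - task 4 (Implement): parent_id=1 -> Optimize
  - task 5 (Plan): parent_id=NULL -> NULL
  - task 6 (Migrate): parent_id=4 -> Implement
  - task 7 (Refactor): parent_id=6 -> Migrate
  - task 8 (Train): parent_id=1 -> Optimize

SQL:
SELECT a.name, b.name AS project, c.name AS parent
FROM tasks a
LEFT JOIN projects b ON a.project_id = b.id
LEFT JOIN tasks c ON a.parent_id = c.id

Result:
name      | project | parent   
----------+---------+----------
Optimize  | Orion   | NULL     
Design    | Aurora  | Optimize 
Deploy    | Vega    | NULL     
Implement | Atlas   | Optimize 
Plan      | Vega    | NULL     
Migrate   | NULL    | Implement
Refactor  | Nimbus  | Migrate  
Train     | NULL    | Optimize 


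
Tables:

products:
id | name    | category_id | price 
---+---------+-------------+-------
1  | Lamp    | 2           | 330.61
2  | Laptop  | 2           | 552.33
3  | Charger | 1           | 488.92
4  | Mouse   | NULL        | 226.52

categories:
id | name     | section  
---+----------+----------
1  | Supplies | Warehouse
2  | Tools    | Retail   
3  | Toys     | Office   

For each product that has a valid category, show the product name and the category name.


INNER JOIN keeps only products rows whose category_id matches an id in categories. Walk through each product:
  - product 1 (Lamp): category_id=2 -> matches Tools
  - product 2 (Laptop): category_id=2 -> matches Tools
  - product 3 (Charger): category_id=1 -> matches Supplies
  - product 4 (Mouse): category_id=NULL, no match -> dropped
So 1 of 4 rows is dropped.

SQL:
SELECT a.name, b.name AS category
FROM products a
INNER JOIN categories b ON a.category_id = b.id

Result:
name    | category
--------+---------
Lamp    | Tools   
Laptop  | Tools   
Charger | Supplies


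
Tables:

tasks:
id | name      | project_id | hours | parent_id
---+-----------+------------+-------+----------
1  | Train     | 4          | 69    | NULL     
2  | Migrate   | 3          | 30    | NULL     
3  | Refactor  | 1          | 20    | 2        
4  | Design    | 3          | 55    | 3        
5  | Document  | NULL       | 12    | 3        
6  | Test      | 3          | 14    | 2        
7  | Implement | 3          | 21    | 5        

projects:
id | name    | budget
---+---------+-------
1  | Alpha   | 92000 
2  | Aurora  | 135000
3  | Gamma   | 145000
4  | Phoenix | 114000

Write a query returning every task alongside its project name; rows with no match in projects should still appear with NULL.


LEFT JOIN keeps every row from tasks (the left table); where project_id has no match in projects, the project columns become NULL. Walk through each task:
  - task 1 (Train): project_id=4 -> matches Phoenix
  - task 2 (Migrate): project_id=3 -> matches Gamma
  - task 3 (Refactor): project_id=1 -> matches Alpha
  - task 4 (Design): project_id=3 -> matches Gamma
  - task 5 (Document): project_id=NULL, no match -> kept with NULL
  - task 6 (Test): project_id=3 -> matches Gamma
  - task 7 (Implement): project_id=3 -> matches Gamma
All 7 rows appear; 1 has NULL project.

SQL:
SELECT a.name, b.name AS project
FROM tasks a
LEFT JOIN projects b ON a.project_id = b.id

Result:
name      | project
----------+--------
Train     | Phoenix
Migrate   | Gamma  
Refactor  | Alpha  
Design    | Gamma  
Document  | NULL   
Test      | Gamma  
Implement | Gamma  


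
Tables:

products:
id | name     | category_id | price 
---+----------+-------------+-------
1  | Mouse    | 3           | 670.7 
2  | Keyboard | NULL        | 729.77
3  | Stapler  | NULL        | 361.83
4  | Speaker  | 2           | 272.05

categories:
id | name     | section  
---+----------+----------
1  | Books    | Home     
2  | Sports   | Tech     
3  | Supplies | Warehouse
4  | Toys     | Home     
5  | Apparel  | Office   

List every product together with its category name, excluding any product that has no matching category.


INNER JOIN keeps only products rows whose category_id matches an id in categories. Walk through each product:
  - product 1 (Mouse): category_id=3 -> matches Supplies
  - product 2 (Keyboard): category_id=NULL, no match -> dropped
  - product 3 (Stapler): category_id=NULL, no match -> dropped
  - product 4 (Speaker): category_id=2 -> matches Sports
So 2 of 4 rows are dropped.

SQL:
SELECT a.name, b.name AS category
FROM products a
INNER JOIN categories b ON a.category_id = b.id

Result:
name    | category
--------+---------
Mouse   | Supplies
Speaker | Sports  
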